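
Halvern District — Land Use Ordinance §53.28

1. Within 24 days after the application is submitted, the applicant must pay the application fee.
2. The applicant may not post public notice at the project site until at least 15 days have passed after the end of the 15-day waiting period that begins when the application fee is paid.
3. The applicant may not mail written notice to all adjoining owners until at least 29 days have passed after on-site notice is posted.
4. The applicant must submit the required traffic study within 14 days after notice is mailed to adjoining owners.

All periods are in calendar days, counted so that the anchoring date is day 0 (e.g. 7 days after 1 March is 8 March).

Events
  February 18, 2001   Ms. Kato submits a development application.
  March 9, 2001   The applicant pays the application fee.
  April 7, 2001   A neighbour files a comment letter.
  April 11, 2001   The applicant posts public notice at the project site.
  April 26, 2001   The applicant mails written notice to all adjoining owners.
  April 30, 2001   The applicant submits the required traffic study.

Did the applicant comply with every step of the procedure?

No

Step 1: 24 days after February 18, 2001 (when the application is submitted) is March 14, 2001; done March 9, 2001 — timely.
Step 2: the earliest permitted date is 15 days after March 24, 2001 (end of the 15-day waiting period, which began when the application fee is paid on March 9, 2001), i.e. April 8, 2001; done April 11, 2001, after the minimum wait.
Step 3: the earliest permitted date is 29 days after April 11, 2001 (when on-site notice is posted), i.e. May 10, 2001; April 26, 2001 is 14 days before the earliest permitted date.
The procedure was therefore not followed at step 3.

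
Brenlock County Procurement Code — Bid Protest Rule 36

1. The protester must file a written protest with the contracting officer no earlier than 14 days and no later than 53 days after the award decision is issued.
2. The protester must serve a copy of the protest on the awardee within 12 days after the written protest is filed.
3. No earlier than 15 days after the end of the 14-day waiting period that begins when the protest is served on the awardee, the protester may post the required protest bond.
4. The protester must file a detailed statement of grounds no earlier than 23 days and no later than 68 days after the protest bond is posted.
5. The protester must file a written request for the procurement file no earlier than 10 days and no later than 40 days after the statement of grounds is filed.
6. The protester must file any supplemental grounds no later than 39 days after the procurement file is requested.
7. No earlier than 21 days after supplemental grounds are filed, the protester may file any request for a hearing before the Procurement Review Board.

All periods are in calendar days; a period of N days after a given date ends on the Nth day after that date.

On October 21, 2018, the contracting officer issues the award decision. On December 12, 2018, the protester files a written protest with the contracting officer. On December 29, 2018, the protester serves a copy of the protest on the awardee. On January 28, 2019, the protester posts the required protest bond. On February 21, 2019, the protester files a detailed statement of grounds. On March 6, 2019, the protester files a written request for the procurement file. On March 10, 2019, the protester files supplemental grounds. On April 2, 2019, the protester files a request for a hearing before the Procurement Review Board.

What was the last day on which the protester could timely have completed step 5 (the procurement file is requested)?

Step 5 runs from February 21, 2019, when the statement of grounds is filed. The window is 10–40 days after February 21, 2019; it closes on April 2, 2019.

April 2, 2019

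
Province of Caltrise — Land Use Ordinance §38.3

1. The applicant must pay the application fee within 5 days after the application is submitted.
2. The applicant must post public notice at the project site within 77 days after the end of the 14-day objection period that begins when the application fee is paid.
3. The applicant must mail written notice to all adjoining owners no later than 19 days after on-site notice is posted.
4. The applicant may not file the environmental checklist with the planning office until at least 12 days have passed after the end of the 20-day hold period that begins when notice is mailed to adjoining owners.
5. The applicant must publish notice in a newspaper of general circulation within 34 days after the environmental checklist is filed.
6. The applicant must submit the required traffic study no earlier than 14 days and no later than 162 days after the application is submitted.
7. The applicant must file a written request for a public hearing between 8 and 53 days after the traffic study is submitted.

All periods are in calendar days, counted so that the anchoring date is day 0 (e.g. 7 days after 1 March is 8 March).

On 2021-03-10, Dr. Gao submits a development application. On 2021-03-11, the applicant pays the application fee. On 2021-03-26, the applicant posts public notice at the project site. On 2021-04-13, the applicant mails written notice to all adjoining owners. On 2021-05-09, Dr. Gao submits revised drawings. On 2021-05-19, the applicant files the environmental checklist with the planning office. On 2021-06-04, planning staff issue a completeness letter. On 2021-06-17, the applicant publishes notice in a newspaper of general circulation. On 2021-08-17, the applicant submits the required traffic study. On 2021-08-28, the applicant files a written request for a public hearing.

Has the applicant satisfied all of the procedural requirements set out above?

Step 1: 5 days after 2021-03-10 (when the application is submitted) is 2021-03-15; completed 2021-03-11, before the deadline.
Step 2: 77 days after 2021-03-25 (end of the 14-day objection period, which began when the application fee is paid on 2021-03-11) is 2021-06-10; 2021-03-26 is within that limit.
Step 3: 19 days after 2021-03-26 (when on-site notice is posted) is 2021-04-14; done 2021-04-13 — timely.
Step 4: the earliest permitted date is 12 days after 2021-05-03 (end of the 20-day hold period, which began when notice is mailed to adjoining owners on 2021-04-13), i.e. 2021-05-15; done 2021-05-19, after the minimum wait.
Step 5: 34 days after 2021-05-19 (when the environmental checklist is filed) is 2021-06-22; completed 2021-06-17, before the deadline.
Step 6: the window is 14–162 days after 2021-03-10 (when the application is submitted), so 2021-03-24 through 2021-08-19; done 2021-08-17 — within the window.
Step 7: the window is 8–53 days after 2021-08-17 (when the traffic study is submitted), so 2021-08-25 through 2021-10-09; 2021-08-28 falls inside that range.

Yes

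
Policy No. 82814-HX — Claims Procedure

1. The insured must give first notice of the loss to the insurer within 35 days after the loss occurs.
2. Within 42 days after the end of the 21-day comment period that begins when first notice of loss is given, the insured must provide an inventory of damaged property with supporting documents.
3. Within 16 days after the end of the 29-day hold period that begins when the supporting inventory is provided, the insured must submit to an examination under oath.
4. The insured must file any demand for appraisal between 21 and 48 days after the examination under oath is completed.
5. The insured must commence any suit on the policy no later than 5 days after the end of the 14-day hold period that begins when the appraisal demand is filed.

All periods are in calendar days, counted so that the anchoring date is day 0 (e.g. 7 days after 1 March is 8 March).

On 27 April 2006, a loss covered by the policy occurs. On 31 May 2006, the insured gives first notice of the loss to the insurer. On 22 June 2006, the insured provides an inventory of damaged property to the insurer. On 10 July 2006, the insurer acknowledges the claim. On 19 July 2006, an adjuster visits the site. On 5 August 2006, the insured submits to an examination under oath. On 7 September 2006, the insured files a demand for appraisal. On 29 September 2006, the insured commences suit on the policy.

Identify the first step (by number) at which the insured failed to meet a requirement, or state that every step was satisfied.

Step 5

Step 1: 35 days after 27 April 2006 (when the loss occurs) is 1 June 2006; completed 31 May 2006, before the deadline.
Step 2: 42 days after 21 June 2006 (end of the 21-day comment period, which began when first notice of loss is given on 31 May 2006) is 2 August 2006; 22 June 2006 is within that limit.
Step 3: 16 days after 21 July 2006 (end of the 29-day hold period, which began when the supporting inventory is provided on 22 June 2006) is 6 August 2006; completed 5 August 2006, before the deadline.
Step 4: the window is 21–48 days after 5 August 2006 (when the examination under oath is completed), so 26 August 2006 through 22 September 2006; 7 September 2006 falls inside that range.
Step 5: 5 days after 21 September 2006 (end of the 14-day hold period, which began when the appraisal demand is filed on 7 September 2006) is 26 September 2006; done 29 September 2006 — 3 days late.
The procedure was therefore not followed at step 5.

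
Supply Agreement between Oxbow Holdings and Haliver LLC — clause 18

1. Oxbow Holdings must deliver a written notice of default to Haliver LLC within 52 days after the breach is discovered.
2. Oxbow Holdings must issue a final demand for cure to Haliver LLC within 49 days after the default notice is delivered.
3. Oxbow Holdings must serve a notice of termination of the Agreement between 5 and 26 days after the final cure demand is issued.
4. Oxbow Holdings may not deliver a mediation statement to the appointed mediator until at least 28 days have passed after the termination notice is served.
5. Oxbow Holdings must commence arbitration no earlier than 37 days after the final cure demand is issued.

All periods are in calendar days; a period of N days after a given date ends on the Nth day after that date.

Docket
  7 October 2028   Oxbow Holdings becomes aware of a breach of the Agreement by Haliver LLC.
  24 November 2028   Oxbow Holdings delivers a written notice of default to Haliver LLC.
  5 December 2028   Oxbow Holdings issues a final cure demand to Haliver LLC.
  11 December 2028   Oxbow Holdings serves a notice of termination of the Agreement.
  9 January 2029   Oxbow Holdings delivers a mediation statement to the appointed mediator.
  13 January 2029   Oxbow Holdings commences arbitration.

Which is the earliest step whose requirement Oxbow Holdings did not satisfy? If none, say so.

None — every step was satisfied

Step 1 — counting 52 days from 7 October 2028 (when the breach is discovered) gives a deadline of 28 November 2028; 24 November 2028 is within that limit.
Step 2 — counting 49 days from 24 November 2028 (when the default notice is delivered) gives a deadline of 12 January 2029; completed 5 December 2028, before the deadline.
Step 3 — 5 and 26 days from 5 December 2028 (when the final cure demand is issued) are 10 December 2028 and 31 December 2028 respectively; done 11 December 2028 — within the window.
Step 4 — must wait 28 days from 11 December 2028 (when the termination notice is served), so not before 8 January 2029; 9 January 2029 is on or after that date.
Step 5 — must wait 37 days from 5 December 2028 (when the final cure demand is issued), so not before 11 January 2029; done 13 January 2029 — permitted.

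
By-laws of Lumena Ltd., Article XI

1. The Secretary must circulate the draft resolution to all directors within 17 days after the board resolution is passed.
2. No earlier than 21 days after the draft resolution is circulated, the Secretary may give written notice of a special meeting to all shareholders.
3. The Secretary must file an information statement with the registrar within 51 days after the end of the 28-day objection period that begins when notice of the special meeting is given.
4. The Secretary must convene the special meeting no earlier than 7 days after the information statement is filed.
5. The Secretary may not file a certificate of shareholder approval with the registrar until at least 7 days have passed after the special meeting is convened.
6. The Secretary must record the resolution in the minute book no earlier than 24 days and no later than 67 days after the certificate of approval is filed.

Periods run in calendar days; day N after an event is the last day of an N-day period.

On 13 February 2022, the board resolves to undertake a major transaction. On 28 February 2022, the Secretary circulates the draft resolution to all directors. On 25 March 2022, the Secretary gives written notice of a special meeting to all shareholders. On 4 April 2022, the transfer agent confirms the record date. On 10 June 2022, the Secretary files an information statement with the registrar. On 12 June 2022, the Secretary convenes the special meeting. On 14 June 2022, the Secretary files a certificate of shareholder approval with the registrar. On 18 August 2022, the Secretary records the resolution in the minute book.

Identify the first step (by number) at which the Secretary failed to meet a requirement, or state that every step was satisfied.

Step 1 — counting 17 days from 13 February 2022 (when the board resolution is passed) gives a deadline of 2 March 2022; done 28 February 2022 — timely.
Step 2 — must wait 21 days from 28 February 2022 (when the draft resolution is circulated), so not before 21 March 2022; 25 March 2022 is on or after that date.
Step 3 — counting 51 days from 22 April 2022 (end of the 28-day objection period, which began when notice of the special meeting is given on 25 March 2022) gives a deadline of 12 June 2022; done 10 June 2022 — timely.
Step 4 — must wait 7 days from 10 June 2022 (when the information statement is filed), so not before 17 June 2022; acted on 12 June 2022, 5 days prematurely.

Step 4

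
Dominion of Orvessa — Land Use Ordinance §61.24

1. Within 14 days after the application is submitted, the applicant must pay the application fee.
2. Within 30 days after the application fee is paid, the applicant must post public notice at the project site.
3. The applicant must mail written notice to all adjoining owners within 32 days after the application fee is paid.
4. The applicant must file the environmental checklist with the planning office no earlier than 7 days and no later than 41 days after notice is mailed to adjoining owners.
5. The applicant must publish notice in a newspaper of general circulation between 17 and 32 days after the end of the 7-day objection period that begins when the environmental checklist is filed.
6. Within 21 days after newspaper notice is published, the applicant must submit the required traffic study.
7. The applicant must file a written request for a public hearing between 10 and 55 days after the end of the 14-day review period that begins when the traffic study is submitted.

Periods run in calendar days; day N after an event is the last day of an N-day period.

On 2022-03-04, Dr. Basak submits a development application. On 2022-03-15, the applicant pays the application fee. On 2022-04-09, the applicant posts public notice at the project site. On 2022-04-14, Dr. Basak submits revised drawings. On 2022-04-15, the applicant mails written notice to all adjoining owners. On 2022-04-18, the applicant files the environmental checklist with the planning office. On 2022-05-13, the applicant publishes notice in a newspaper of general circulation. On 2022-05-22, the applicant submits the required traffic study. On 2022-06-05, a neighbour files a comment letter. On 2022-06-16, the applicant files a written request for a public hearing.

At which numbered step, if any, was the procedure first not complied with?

Step 4

(1) due by 2022-03-04 + 14 days = 2022-03-18; 2022-03-15 is within that limit.
(2) due by 2022-03-15 + 30 days = 2022-04-14; 2022-04-09 is within that limit.
(3) due by 2022-03-15 + 32 days = 2022-04-16; completed 2022-04-15, before the deadline.
(4) the permitted window runs from 2022-04-15 + 7 = 2022-04-22 to 2022-04-15 + 41 = 2022-05-26; done 2022-04-18 — 4 days before the window opened.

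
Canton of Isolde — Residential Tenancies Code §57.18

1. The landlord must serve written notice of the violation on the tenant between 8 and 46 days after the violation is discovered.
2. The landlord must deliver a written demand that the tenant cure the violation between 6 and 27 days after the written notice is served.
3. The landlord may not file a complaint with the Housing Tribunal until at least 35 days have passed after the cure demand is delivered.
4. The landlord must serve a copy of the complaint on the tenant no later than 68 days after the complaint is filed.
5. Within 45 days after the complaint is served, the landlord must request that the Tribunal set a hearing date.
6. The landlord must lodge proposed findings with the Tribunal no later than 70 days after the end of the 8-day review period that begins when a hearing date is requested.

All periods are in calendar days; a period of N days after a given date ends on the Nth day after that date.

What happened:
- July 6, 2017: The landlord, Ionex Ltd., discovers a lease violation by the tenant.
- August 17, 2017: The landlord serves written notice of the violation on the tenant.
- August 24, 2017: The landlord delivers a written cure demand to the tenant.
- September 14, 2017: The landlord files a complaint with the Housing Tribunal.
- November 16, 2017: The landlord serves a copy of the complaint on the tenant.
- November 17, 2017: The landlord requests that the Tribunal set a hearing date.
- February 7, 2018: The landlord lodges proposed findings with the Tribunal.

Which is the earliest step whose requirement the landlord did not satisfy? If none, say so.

Step 1: the window is 8–46 days after July 6, 2017 (when the violation is discovered), so July 14, 2017 through August 21, 2017; August 17, 2017 falls inside that range.
Step 2: the window is 6–27 days after August 17, 2017 (when the written notice is served), so August 23, 2017 through September 13, 2017; done August 24, 2017, which is between those dates.
Step 3: the earliest permitted date is 35 days after August 24, 2017 (when the cure demand is delivered), i.e. September 28, 2017; done September 14, 2017 — 14 days too early.
The analysis stops there.

Step 3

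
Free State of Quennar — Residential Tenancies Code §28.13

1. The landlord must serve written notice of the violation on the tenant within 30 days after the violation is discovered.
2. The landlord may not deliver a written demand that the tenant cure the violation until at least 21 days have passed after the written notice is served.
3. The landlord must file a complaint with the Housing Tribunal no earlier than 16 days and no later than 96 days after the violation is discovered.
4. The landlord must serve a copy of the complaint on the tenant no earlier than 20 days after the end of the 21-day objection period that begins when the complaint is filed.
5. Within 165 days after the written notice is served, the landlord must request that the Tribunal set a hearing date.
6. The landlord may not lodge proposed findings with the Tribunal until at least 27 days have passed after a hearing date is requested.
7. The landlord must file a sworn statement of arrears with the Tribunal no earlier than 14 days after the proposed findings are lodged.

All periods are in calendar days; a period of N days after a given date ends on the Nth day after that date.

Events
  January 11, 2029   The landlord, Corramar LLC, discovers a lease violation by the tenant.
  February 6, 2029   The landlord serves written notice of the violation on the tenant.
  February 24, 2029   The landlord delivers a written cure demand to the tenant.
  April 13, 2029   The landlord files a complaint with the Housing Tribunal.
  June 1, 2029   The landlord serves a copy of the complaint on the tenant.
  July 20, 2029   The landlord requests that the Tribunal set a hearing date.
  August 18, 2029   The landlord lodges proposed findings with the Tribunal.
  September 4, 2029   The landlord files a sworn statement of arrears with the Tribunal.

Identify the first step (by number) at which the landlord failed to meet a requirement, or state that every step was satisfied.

Step 2

(1) due by January 11, 2029 + 30 days = February 10, 2029; completed February 6, 2029, before the deadline.
(2) permitted from February 6, 2029 + 21 days = February 27, 2029 onward; February 24, 2029 is 3 days before the earliest permitted date.
The procedure was therefore not followed at step 2.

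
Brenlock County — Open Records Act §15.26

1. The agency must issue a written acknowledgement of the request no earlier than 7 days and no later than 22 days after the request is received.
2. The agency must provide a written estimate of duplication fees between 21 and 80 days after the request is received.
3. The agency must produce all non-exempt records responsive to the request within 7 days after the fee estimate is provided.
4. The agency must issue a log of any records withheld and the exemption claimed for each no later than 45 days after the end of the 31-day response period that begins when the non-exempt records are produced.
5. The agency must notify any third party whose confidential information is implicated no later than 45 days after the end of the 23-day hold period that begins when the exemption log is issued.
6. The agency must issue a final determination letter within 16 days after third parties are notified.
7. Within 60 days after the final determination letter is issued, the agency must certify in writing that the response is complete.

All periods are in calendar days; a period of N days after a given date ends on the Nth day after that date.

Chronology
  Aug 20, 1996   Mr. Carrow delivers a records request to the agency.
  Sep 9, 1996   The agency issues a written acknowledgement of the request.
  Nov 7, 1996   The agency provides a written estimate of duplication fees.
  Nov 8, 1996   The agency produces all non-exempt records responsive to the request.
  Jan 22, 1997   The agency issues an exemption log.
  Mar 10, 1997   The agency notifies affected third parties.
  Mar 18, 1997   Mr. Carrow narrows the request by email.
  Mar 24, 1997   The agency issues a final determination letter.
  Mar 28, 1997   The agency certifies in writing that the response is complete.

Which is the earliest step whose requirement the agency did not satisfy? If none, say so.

(1) the permitted window runs from Aug 20, 1996 + 7 = Aug 27, 1996 to Aug 20, 1996 + 22 = Sep 11, 1996; done Sep 9, 1996, which is between those dates.
(2) the permitted window runs from Aug 20, 1996 + 21 = Sep 10, 1996 to Aug 20, 1996 + 80 = Nov 8, 1996; done Nov 7, 1996, which is between those dates.
(3) due by Nov 7, 1996 + 7 days = Nov 14, 1996; Nov 8, 1996 is within that limit.
(4) due by Dec 9, 1996 + 45 days = Jan 23, 1997; done Jan 22, 1997 — timely.
(5) due by Feb 14, 1997 + 45 days = Mar 31, 1997; completed Mar 10, 1997, before the deadline.
(6) due by Mar 10, 1997 + 16 days = Mar 26, 1997; Mar 24, 1997 is within that limit.
(7) due by Mar 24, 1997 + 60 days = May 23, 1997; done Mar 28, 1997 — timely.

None — every step was satisfied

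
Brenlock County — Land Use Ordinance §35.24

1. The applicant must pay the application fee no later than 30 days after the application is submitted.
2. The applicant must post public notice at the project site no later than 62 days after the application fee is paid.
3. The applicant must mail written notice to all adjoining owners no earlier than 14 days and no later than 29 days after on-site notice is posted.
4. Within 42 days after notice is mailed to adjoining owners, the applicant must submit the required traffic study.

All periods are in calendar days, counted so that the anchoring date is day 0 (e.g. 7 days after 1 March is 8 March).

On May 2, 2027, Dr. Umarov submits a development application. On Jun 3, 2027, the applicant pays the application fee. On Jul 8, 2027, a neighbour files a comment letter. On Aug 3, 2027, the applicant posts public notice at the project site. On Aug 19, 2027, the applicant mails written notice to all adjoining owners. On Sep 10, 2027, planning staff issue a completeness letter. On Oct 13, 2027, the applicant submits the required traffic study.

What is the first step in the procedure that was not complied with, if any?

(1) due by May 2, 2027 + 30 days = Jun 1, 2027; not done until Jun 3, 2027, 2 days after the deadline.
Later steps need not be reached.

Step 1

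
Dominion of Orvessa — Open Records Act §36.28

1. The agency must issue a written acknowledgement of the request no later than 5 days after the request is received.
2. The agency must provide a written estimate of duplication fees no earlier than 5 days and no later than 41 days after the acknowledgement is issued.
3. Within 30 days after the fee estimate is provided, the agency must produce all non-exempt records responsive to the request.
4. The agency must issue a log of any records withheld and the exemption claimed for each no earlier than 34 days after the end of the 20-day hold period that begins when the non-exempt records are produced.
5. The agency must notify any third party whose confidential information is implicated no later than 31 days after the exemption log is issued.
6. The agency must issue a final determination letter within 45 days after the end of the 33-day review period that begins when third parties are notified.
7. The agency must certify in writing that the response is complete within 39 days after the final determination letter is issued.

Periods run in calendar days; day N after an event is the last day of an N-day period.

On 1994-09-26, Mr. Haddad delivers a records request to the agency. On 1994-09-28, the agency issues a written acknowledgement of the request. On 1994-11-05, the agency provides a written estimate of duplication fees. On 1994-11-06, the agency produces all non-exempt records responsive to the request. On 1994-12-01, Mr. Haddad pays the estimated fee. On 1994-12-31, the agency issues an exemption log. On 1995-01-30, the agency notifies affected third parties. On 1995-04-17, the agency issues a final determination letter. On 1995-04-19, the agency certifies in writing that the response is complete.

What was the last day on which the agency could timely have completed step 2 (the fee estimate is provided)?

Step 2 runs from 1994-09-28, when the acknowledgement is issued. The window is 5–41 days after 1994-09-28; it closes on 1994-11-08.

1994-11-08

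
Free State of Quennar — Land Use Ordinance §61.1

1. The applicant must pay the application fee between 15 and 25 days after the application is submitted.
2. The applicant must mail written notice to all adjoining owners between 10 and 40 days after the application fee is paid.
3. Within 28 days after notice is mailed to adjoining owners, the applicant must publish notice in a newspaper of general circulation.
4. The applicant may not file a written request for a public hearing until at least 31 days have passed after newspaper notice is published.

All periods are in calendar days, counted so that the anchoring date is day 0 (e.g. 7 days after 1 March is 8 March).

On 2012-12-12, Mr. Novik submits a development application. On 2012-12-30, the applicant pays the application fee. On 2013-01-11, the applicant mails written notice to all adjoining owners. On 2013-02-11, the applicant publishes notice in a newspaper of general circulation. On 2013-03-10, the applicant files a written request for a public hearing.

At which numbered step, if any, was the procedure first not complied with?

Step 3

(1) the permitted window runs from 2012-12-12 + 15 = 2012-12-27 to 2012-12-12 + 25 = 2013-01-06; done 2012-12-30, which is between those dates.
(2) the permitted window runs from 2012-12-30 + 10 = 2013-01-09 to 2012-12-30 + 40 = 2013-02-08; done 2013-01-11 — within the window.
(3) due by 2013-01-11 + 28 days = 2013-02-08; not done until 2013-02-11, 3 days after the deadline.
Later steps need not be reached.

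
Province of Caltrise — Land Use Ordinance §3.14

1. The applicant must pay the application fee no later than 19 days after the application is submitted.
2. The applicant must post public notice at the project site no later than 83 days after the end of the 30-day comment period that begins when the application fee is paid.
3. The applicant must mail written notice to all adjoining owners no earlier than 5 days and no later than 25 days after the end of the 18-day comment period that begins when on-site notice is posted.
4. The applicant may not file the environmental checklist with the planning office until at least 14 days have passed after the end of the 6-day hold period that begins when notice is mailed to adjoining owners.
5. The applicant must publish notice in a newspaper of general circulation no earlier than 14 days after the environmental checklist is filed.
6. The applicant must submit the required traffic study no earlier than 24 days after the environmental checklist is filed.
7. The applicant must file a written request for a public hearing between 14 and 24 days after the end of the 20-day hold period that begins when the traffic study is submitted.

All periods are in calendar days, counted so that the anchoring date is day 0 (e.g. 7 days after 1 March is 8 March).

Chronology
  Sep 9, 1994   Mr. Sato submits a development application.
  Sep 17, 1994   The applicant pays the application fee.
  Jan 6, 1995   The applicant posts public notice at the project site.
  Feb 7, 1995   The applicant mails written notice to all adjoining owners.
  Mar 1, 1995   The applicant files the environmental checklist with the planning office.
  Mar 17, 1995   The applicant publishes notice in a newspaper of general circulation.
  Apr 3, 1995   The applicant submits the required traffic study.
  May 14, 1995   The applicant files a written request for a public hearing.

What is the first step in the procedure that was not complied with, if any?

Step 1: 19 days after Sep 9, 1994 (when the application is submitted) is Sep 28, 1994; completed Sep 17, 1994, before the deadline.
Step 2: 83 days after Oct 17, 1994 (end of the 30-day comment period, which began when the application fee is paid on Sep 17, 1994) is Jan 8, 1995; Jan 6, 1995 is within that limit.
Step 3: the window is 5–25 days after Jan 24, 1995 (end of the 18-day comment period, which began when on-site notice is posted on Jan 6, 1995), so Jan 29, 1995 through Feb 18, 1995; Feb 7, 1995 falls inside that range.
Step 4: the earliest permitted date is 14 days after Feb 13, 1995 (end of the 6-day hold period, which began when notice is mailed to adjoining owners on Feb 7, 1995), i.e. Feb 27, 1995; done Mar 1, 1995, after the minimum wait.
Step 5: the earliest permitted date is 14 days after Mar 1, 1995 (when the environmental checklist is filed), i.e. Mar 15, 1995; Mar 17, 1995 is on or after that date.
Step 6: the earliest permitted date is 24 days after Mar 1, 1995 (when the environmental checklist is filed), i.e. Mar 25, 1995; done Apr 3, 1995 — permitted.
Step 7: the window is 14–24 days after Apr 23, 1995 (end of the 20-day hold period, which began when the traffic study is submitted on Apr 3, 1995), so May 7, 1995 through May 17, 1995; done May 14, 1995 — within the window.

None — every step was satisfied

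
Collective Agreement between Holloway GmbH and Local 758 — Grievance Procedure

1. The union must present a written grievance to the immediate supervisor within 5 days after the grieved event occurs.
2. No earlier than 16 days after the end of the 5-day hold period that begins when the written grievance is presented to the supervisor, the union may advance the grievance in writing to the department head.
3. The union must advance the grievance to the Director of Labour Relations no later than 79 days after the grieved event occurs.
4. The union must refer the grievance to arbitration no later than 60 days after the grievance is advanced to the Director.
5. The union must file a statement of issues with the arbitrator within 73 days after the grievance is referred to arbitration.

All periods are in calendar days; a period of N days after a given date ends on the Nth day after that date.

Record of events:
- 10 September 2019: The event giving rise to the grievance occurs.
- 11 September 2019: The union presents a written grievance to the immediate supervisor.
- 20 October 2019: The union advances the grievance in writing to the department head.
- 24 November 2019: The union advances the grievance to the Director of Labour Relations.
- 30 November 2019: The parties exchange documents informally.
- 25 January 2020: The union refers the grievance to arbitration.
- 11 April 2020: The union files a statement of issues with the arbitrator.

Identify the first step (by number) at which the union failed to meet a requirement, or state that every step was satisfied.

Step 4

Step 1 — counting 5 days from 10 September 2019 (when the grieved event occurs) gives a deadline of 15 September 2019; done 11 September 2019 — timely.
Step 2 — must wait 16 days from 16 September 2019 (end of the 5-day hold period, which began when the written grievance is presented to the supervisor on 11 September 2019), so not before 2 October 2019; done 20 October 2019 — permitted.
Step 3 — counting 79 days from 10 September 2019 (when the grieved event occurs) gives a deadline of 28 November 2019; completed 24 November 2019, before the deadline.
Step 4 — counting 60 days from 24 November 2019 (when the grievance is advanced to the Director) gives a deadline of 23 January 2020; done 25 January 2020 — 2 days late.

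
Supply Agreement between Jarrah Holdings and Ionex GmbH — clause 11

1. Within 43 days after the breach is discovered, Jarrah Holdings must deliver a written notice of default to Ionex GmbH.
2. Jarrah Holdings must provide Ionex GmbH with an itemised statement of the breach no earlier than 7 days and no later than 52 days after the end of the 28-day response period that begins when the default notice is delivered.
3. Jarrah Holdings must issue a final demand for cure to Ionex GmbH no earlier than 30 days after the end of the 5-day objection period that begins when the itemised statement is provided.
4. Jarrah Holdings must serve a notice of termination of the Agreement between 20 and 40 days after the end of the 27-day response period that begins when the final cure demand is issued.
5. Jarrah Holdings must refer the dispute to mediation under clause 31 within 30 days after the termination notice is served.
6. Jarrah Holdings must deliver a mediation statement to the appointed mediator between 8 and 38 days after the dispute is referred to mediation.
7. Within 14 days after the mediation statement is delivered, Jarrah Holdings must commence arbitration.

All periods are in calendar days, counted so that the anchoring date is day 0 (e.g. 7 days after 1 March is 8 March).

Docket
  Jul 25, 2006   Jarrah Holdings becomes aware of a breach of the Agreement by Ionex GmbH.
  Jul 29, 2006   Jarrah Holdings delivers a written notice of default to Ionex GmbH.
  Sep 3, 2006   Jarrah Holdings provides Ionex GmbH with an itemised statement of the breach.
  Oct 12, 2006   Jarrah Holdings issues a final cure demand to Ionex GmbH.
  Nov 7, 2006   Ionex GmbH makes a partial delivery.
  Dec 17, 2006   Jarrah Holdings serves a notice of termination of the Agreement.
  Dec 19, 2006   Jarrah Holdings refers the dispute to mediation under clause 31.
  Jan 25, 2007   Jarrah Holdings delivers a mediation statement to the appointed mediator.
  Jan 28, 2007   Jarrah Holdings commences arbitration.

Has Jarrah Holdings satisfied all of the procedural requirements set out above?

Step 1 — counting 43 days from Jul 25, 2006 (when the breach is discovered) gives a deadline of Sep 6, 2006; completed Jul 29, 2006, before the deadline.
Step 2 — 7 and 52 days from Aug 26, 2006 (end of the 28-day response period, which began when the default notice is delivered on Jul 29, 2006) are Sep 2, 2006 and Oct 17, 2006 respectively; done Sep 3, 2006, which is between those dates.
Step 3 — must wait 30 days from Sep 8, 2006 (end of the 5-day objection period, which began when the itemised statement is provided on Sep 3, 2006), so not before Oct 8, 2006; done Oct 12, 2006 — permitted.
Step 4 — 20 and 40 days from Nov 8, 2006 (end of the 27-day response period, which began when the final cure demand is issued on Oct 12, 2006) are Nov 28, 2006 and Dec 18, 2006 respectively; done Dec 17, 2006, which is between those dates.
Step 5 — counting 30 days from Dec 17, 2006 (when the termination notice is served) gives a deadline of Jan 16, 2007; Dec 19, 2006 is within that limit.
Step 6 — 8 and 38 days from Dec 19, 2006 (when the dispute is referred to mediation) are Dec 27, 2006 and Jan 26, 2007 respectively; Jan 25, 2007 falls inside that range.
Step 7 — counting 14 days from Jan 25, 2007 (when the mediation statement is delivered) gives a deadline of Feb 8, 2007; completed Jan 28, 2007, before the deadline.

Yes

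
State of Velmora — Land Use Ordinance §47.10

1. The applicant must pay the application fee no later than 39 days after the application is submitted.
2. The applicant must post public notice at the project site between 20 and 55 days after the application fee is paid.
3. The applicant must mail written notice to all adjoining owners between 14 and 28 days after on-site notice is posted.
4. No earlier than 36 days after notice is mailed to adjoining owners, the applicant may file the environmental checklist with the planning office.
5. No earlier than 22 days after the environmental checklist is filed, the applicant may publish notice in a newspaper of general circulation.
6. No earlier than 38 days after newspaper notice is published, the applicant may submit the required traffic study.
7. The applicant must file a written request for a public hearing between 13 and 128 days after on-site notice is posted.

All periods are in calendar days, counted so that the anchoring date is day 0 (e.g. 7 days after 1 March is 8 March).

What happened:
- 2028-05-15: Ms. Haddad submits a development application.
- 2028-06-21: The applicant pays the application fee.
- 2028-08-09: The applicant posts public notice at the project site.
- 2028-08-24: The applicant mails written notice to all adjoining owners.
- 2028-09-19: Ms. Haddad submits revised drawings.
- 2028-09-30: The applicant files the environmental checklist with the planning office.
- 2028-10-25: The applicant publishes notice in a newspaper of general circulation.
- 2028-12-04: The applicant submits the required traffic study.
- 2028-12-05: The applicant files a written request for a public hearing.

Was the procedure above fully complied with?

Step 1: 39 days after 2028-05-15 (when the application is submitted) is 2028-06-23; completed 2028-06-21, before the deadline.
Step 2: the window is 20–55 days after 2028-06-21 (when the application fee is paid), so 2028-07-11 through 2028-08-15; done 2028-08-09, which is between those dates.
Step 3: the window is 14–28 days after 2028-08-09 (when on-site notice is posted), so 2028-08-23 through 2028-09-06; done 2028-08-24, which is between those dates.
Step 4: the earliest permitted date is 36 days after 2028-08-24 (when notice is mailed to adjoining owners), i.e. 2028-09-29; 2028-09-30 is on or after that date.
Step 5: the earliest permitted date is 22 days after 2028-09-30 (when the environmental checklist is filed), i.e. 2028-10-22; 2028-10-25 is on or after that date.
Step 6: the earliest permitted date is 38 days after 2028-10-25 (when newspaper notice is published), i.e. 2028-12-02; done 2028-12-04, after the minimum wait.
Step 7: the window is 13–128 days after 2028-08-09 (when on-site notice is posted), so 2028-08-22 through 2028-12-15; done 2028-12-05, which is between those dates.

Yes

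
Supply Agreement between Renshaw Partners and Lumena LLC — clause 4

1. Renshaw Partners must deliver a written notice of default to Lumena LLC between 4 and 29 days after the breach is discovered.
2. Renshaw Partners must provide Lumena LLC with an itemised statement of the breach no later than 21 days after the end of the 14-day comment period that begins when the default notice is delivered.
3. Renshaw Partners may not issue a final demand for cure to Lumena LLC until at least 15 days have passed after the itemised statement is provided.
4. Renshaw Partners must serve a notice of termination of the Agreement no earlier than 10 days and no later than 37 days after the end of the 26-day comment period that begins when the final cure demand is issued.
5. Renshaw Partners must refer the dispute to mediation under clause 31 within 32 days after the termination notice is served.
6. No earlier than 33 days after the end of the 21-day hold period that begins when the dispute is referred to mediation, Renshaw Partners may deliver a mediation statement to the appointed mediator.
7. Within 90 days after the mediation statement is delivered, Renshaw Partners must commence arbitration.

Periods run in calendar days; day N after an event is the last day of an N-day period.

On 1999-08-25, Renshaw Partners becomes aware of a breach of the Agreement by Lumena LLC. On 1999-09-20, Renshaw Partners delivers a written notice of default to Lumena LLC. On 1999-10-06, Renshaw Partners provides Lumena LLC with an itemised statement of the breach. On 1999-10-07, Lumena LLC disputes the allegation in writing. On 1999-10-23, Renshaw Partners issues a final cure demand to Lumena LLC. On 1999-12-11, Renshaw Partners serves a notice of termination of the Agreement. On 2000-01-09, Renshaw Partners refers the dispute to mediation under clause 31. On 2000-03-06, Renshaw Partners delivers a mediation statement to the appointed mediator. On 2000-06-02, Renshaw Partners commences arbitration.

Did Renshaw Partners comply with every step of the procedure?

Step 1 — 4 and 29 days from 1999-08-25 (when the breach is discovered) are 1999-08-29 and 1999-09-23 respectively; done 1999-09-20 — within the window.
Step 2 — counting 21 days from 1999-10-04 (end of the 14-day comment period, which began when the default notice is delivered on 1999-09-20) gives a deadline of 1999-10-25; 1999-10-06 is within that limit.
Step 3 — must wait 15 days from 1999-10-06 (when the itemised statement is provided), so not before 1999-10-21; done 1999-10-23 — permitted.
Step 4 — 10 and 37 days from 1999-11-18 (end of the 26-day comment period, which began when the final cure demand is issued on 1999-10-23) are 1999-11-28 and 1999-12-25 respectively; done 1999-12-11, which is between those dates.
Step 5 — counting 32 days from 1999-12-11 (when the termination notice is served) gives a deadline of 2000-01-12; completed 2000-01-09, before the deadline.
Step 6 — must wait 33 days from 2000-01-30 (end of the 21-day hold period, which began when the dispute is referred to mediation on 2000-01-09), so not before 2000-03-03; done 2000-03-06, after the minimum wait.
Step 7 — counting 90 days from 2000-03-06 (when the mediation statement is delivered) gives a deadline of 2000-06-04; 2000-06-02 is within that limit.

Yes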